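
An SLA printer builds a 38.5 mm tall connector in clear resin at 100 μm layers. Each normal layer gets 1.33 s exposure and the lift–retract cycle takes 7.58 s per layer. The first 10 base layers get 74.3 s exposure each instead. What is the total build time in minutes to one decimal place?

Layers = ⌈38.5/0.1⌉ = 385.
Base layers: 10 × (74.3 + 7.58) → 818.8 s.
Normal layers = 375 × (1.33 + 7.58), so 3341.25 s.
Total = 818.8 + 3341.25 = 4160.05 s = 69.3 minutes.

69.3 minutes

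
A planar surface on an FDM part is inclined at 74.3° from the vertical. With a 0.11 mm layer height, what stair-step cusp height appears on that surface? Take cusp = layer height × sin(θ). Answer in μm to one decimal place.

sin(74.3°) = 0.9627, so cusp = 0.11 × 0.9627 = 0.105897 mm → 105.9 μm.

105.9 μm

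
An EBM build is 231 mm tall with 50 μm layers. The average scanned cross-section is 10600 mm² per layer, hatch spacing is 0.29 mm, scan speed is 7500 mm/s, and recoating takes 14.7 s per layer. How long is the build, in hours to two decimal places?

25.12 hours

Number of layers: 231 / 0.05 → 4620 (rounded up).
Scan path per layer = 10600 / 0.29 = 36551.7 mm.
Scan time per layer: 36551.7 / 7500 → 4.8736 s.
Time per layer = 4.8736 + 14.7 = 19.5736 s.
4620 layers × 19.5736 s/layer = 90430.032 s, i.e. 25.12 hours.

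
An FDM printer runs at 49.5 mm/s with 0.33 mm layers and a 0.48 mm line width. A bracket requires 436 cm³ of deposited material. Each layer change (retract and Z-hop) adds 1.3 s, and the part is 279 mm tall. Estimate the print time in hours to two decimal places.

Bead cross-section: 0.33 × 0.48 → 0.1584 mm².
Total extruded path = 436000/0.1584 = 2752525.3 mm.
Print-move time = 2752525.3 / 49.5, so 55606.6 s.
Layers = ⌈279/0.33⌉ = 846.
Non-print overhead: 846 × 1.3 → 1099.8 s.
Total = 55606.6 + 1099.8 = 56706.4 s = 15.75 hours.

15.75 hours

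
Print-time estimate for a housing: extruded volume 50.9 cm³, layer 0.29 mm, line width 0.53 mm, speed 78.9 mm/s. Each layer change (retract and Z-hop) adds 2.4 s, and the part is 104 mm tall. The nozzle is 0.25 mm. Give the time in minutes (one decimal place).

Line area = 0.29 × 0.53, so 0.1537 mm².
Toolpath length = 50.9 cm³ / 0.1537 mm² = 50900 / 0.1537 = 331164.6 mm.
Print-move time = 331164.6 / 78.9, so 4197.3 s.
Layers = ⌈104/0.29⌉ = 359.
Non-print overhead = 359 × 2.4 = 861.6 s.
Altogether 4197.3 + 861.6 = 5058.9 s, i.e. 84.3 minutes.

84.3 minutes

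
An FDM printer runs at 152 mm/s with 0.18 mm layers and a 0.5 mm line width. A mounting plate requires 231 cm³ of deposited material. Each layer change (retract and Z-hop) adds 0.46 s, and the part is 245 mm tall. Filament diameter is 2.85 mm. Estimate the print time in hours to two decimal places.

4.86 hours

Extrusion cross-section = 0.18 × 0.5 = 0.09 mm².
Path length: 231000 mm³ / 0.09 mm² → 2566666.7 mm.
Print-move time: 2566666.7 / 152 → 16886 s.
Number of layers: 245 / 0.18 → 1362 (rounded up).
Non-print overhead = 1362 × 0.46 = 626.52 s.
Altogether 16886 + 626.52 = 17512.52 s, i.e. 4.86 hours.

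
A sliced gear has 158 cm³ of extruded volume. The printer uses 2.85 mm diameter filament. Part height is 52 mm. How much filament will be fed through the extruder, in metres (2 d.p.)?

Cross-section of 2.85 mm filament: π·(2.85/2)² = 6.3794 mm².
Length = 158 cm³ / 6.3794 mm² = 158000 / 6.3794 = 24767.22 mm = 24.77 m.

24.77 m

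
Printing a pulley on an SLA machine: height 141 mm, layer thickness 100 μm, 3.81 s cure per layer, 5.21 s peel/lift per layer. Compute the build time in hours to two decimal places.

3.53 hours

Layers = ⌈141/0.1⌉ = 1410.
Cycle time: 3.81 + 5.21 → 9.02 s.
Total = 1410 × 9.02 = 12718.2 s = 3.53 hours.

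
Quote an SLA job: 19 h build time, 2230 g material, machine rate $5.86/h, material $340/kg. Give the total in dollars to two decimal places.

$869.54

Machine cost = 5.86 × 19, so $111.34.
Material cost = 340 × 2230/1000, so $758.20.
Total = 111.34 + 758.20 = $869.54.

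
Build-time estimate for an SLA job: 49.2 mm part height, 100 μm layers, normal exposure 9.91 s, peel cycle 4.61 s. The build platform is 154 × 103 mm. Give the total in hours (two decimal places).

Layer count = ceil(49.2 / 0.1) = 492.
Per-layer time = 9.91 + 4.61, so 14.52 s.
Total = 492 × 14.52 = 7143.84 s = 1.98 hours.

1.98 hours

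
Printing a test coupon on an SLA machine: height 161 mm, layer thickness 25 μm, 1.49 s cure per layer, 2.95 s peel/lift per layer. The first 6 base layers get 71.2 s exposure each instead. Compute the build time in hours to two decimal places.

8.06 hours

Layers = ⌈161/0.025⌉ = 6440.
Base layers: 6 × (71.2 + 2.95) → 444.9 s.
Remaining layers = 6434 × (1.49 + 2.95) = 28566.96 s.
Sum: 444.9 + 28566.96 = 29011.86 s → 8.06 hours.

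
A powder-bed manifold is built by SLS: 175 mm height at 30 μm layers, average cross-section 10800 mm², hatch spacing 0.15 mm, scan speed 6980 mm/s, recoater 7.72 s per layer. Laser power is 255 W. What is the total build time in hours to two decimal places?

Layer count = ceil(175 / 0.03) = 5834.
Hatch length per layer: 10800 / 0.15 → 72000 mm.
Scan time per layer: 72000 / 6980 → 10.3152 s.
Layer cycle = 10.3152 + 7.72 = 18.0352 s.
Build time = 5834 × 18.0352 = 105217.3568 s = 29.23 hours.

29.23 hours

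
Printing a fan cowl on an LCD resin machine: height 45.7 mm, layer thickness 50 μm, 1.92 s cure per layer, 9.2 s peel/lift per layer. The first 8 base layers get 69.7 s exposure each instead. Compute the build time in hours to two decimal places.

Layer count = ceil(45.7 / 0.05) = 914.
Burn-in layers: 8 × (69.7 + 9.2) → 631.2 s.
Remaining layers = 906 × (1.92 + 9.2), so 10074.72 s.
Total = 631.2 + 10074.72 = 10705.92 s = 2.97 hours.

2.97 hours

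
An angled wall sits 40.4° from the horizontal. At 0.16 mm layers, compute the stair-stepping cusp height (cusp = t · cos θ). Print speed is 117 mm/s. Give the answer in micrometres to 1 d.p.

cos(40.4°) = 0.7615, so cusp = 0.16 × 0.7615 = 0.12184 mm → 121.8 μm.

121.8 μm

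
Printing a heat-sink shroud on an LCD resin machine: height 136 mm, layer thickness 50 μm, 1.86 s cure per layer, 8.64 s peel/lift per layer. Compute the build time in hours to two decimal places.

Layer count = ceil(136 / 0.05) = 2720.
Each layer takes = 1.86 + 8.64, so 10.5 s.
Total = 2720 × 10.5 = 28560 s = 7.93 hours.

7.93 hours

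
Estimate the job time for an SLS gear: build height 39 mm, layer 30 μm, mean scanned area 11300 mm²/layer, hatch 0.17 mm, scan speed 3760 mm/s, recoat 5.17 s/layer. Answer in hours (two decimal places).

Layers = ⌈39/0.03⌉ = 1300.
Per-layer scan distance: 11300 / 0.17 → 66470.6 mm.
Per-layer scan time: 66470.6 / 3760 → 17.6784 s.
Per-layer time: 17.6784 + 5.17 → 22.8484 s.
1300 layers × 22.8484 s/layer = 29702.92 s, i.e. 8.25 hours.

8.25 hours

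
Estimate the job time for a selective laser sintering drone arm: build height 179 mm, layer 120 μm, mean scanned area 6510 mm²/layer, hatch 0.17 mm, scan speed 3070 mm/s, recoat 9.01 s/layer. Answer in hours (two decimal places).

8.90 hours

Layer count = ceil(179 / 0.12) = 1492.
Scan path per layer = 6510 / 0.17 = 38294.1 mm.
Laser time per layer = 38294.1 / 3070, so 12.4736 s.
Per-layer time: 12.4736 + 9.01 → 21.4836 s.
Total: 1492 × 21.4836 s = 32053.5312 s → 8.90 hours.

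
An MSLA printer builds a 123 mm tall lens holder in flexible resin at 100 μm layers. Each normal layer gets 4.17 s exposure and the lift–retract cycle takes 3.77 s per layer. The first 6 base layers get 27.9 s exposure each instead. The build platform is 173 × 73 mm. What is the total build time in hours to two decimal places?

Layers = ⌈123/0.1⌉ = 1230.
Base layers = 6 × (27.9 + 3.77), so 190.02 s.
Normal layers: 1224 × (4.17 + 3.77) → 9718.56 s.
Total = 190.02 + 9718.56 = 9908.58 s = 2.75 hours.

2.75 hours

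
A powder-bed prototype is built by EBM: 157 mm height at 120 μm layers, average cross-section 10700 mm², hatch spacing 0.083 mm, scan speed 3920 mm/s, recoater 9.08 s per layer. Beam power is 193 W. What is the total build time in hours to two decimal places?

15.26 hours

Layer count = ceil(157 / 0.12) = 1309.
Hatch length per layer = 10700 / 0.083, so 128915.7 mm.
Per-layer scan time: 128915.7 / 3920 → 32.8867 s.
Per-layer time = 32.8867 + 9.08 = 41.9667 s.
Build time = 1309 × 41.9667 = 54934.4103 s = 15.26 hours.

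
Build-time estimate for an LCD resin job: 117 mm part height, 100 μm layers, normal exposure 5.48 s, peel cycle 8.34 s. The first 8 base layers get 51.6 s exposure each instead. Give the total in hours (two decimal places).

Layer count = ceil(117 / 0.1) = 1170.
Burn-in layers = 8 × (51.6 + 8.34), so 479.52 s.
Regular layers = 1162 × (5.48 + 8.34) = 16058.84 s.
Sum: 479.52 + 16058.84 = 16538.36 s → 4.59 hours.

4.59 hours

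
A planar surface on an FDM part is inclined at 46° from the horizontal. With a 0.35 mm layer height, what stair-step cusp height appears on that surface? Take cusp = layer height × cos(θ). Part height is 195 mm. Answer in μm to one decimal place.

243.1 μm

h_c = t·cos θ = 0.35 × 0.6947 = 0.243145 mm (243.1 μm).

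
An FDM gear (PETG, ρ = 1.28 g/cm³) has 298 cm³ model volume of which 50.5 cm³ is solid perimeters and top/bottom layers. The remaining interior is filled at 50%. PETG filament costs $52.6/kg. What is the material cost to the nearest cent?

Interior volume: 298 − 50.5 → 247.5 cm³.
Infill volume = 0.50 × 247.5 = 123.75 cm³.
Deposited volume = 50.5 + 123.75, so 174.25 cm³.
Mass = 174.25 × 1.28 = 223.04 g.
At $52.6/kg: 223.04/1000 × 52.6 = $11.73.

$11.73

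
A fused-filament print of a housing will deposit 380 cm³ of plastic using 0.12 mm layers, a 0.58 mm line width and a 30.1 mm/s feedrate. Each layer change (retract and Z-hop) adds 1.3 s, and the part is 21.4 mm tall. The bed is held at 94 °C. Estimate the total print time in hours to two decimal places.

Bead cross-section = 0.12 × 0.58 = 0.0696 mm².
Toolpath length = 380 cm³ / 0.0696 mm² = 380000 / 0.0696 = 5459770.1 mm.
Print-move time: 5459770.1 / 30.1 → 181387.7 s.
Layers = ⌈21.4/0.12⌉ = 179.
Non-print overhead = 179 × 1.3 = 232.7 s.
Total = 181387.7 + 232.7 = 181620.4 s = 50.45 hours.

50.45 hours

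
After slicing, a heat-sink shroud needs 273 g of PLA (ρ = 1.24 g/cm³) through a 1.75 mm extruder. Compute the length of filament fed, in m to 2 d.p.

91.53 m

Volume = 273 g / 1.24 g·cm⁻³ = 220.1613 cm³ = 220161.3 mm³.
Cross-section of 1.75 mm filament: π·(1.75/2)² = 2.4053 mm².
Length = 220161.3 / 2.4053 = 91531.74 mm = 91.53 m.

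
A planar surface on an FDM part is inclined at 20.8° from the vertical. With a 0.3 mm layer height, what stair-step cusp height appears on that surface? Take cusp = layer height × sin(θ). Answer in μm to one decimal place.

Cusp = layer height × sin(20.8°) = 0.3 × 0.3551 = 0.10653 mm = 106.5 μm.

106.5 μm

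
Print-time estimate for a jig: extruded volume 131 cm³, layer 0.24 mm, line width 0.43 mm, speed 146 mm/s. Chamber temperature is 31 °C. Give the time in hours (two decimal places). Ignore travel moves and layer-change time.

Bead cross-section = 0.24 × 0.43, so 0.1032 mm².
Total extruded path = 131000/0.1032 = 1269379.8 mm.
Print-move time: 1269379.8 / 146 → 8694.4 s.
8694.4 s = 2.42 hours.

2.42 hours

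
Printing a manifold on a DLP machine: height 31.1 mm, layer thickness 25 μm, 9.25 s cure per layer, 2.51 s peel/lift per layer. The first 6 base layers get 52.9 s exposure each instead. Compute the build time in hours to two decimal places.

Layers = ⌈31.1/0.025⌉ = 1244.
Base layers: 6 × (52.9 + 2.51) → 332.46 s.
Normal layers = 1238 × (9.25 + 2.51) = 14558.88 s.
Sum: 332.46 + 14558.88 = 14891.34 s → 4.14 hours.

4.14 hours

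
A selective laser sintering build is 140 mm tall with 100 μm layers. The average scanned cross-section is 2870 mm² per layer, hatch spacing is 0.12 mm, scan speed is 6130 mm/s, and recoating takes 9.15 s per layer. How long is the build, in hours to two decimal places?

5.08 hours

Number of layers: 140 / 0.1 → 1400 (rounded up).
Hatch length per layer: 2870 / 0.12 → 23916.7 mm.
Laser time per layer = 23916.7 / 6130, so 3.9016 s.
Per-layer time = 3.9016 + 9.15 = 13.0516 s.
1400 layers × 13.0516 s/layer = 18272.24 s, i.e. 5.08 hours.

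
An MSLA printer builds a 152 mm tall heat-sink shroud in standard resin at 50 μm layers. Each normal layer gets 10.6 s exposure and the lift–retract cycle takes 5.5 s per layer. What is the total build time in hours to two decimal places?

13.60 hours

Layers = ⌈152/0.05⌉ = 3040.
Each layer takes = 10.6 + 5.5, so 16.1 s.
Build time: 3040 × 16.1 s = 48944 s, i.e. 13.60 hours.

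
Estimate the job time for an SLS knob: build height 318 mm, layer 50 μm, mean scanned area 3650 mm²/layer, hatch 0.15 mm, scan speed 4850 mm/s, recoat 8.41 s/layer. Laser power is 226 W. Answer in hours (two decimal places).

Layer count = ceil(318 / 0.05) = 6360.
Per-layer scan distance = 3650 / 0.15 = 24333.3 mm.
Per-layer scan time: 24333.3 / 4850 → 5.0172 s.
Per-layer time = 5.0172 + 8.41 = 13.4272 s.
Total: 6360 × 13.4272 s = 85396.992 s → 23.72 hours.

23.72 hours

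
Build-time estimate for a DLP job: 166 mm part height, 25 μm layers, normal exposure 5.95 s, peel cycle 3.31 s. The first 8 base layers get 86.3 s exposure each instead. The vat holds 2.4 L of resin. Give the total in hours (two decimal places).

17.26 hours

Number of layers: 166 / 0.025 → 6640 (rounded up).
Burn-in layers = 8 × (86.3 + 3.31) = 716.88 s.
Regular layers = 6632 × (5.95 + 3.31), so 61412.32 s.
Total = 716.88 + 61412.32 = 62129.2 s = 17.26 hours.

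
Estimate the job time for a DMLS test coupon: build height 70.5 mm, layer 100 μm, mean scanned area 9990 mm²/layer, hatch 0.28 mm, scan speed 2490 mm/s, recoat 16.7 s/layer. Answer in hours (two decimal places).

Layer count = ceil(70.5 / 0.1) = 705.
Per-layer scan distance = 9990 / 0.28 = 35678.6 mm.
Scan time per layer = 35678.6 / 2490, so 14.3288 s.
Layer cycle: 14.3288 + 16.7 → 31.0288 s.
Build time = 705 × 31.0288 = 21875.304 s = 6.08 hours.

6.08 hours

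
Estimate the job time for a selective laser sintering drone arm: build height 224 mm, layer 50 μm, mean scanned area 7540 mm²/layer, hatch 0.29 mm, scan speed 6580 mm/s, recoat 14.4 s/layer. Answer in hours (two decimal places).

Layer count = ceil(224 / 0.05) = 4480.
Hatch length per layer = 7540 / 0.29 = 26000 mm.
Per-layer scan time = 26000 / 6580 = 3.9514 s.
Time per layer = 3.9514 + 14.4 = 18.3514 s.
4480 layers × 18.3514 s/layer = 82214.272 s, i.e. 22.84 hours.

22.84 hours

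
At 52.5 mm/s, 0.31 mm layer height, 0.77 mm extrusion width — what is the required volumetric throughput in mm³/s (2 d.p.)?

12.53

Bead cross-section = 0.31 × 0.77, so 0.2387 mm².
Volumetric flow = 52.5 × 0.2387 = 12.53 mm³/s.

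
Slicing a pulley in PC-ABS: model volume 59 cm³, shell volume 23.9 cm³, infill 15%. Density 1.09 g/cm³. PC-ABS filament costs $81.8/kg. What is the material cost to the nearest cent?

Interior volume = 59 − 23.9 = 35.1 cm³.
Infill deposited: 0.15 × 35.1 → 5.265 cm³.
Deposited volume: 23.9 + 5.265 → 29.165 cm³.
Mass: 29.165 × 1.09 → 31.78985 g.
Cost = 31.78985 g / 1000 × $81.8/kg = $2.60.

$2.60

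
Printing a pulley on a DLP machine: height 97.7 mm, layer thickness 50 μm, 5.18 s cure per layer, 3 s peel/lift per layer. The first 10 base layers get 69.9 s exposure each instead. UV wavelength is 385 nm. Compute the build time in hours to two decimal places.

4.62 hours

Number of layers: 97.7 / 0.05 → 1954 (rounded up).
Base layers = 10 × (69.9 + 3) = 729 s.
Regular layers = 1944 × (5.18 + 3), so 15901.92 s.
Sum: 729 + 15901.92 = 16630.92 s → 4.62 hours.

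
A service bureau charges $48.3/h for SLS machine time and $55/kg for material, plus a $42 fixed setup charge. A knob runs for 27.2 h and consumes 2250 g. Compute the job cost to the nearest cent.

$1479.51

Time charge: 48.3 × 27.2 → $1313.76.
Material charge: 55 × 2250/1000 → $123.75.
Total = 1313.76 + 123.75 + 42 = $1479.51.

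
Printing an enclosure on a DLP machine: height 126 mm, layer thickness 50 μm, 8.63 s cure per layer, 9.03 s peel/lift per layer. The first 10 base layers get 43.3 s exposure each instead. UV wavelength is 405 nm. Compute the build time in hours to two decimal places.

Layers = ⌈126/0.05⌉ = 2520.
Burn-in layers: 10 × (43.3 + 9.03) → 523.3 s.
Regular layers: 2510 × (8.63 + 9.03) → 44326.6 s.
Sum: 523.3 + 44326.6 = 44849.9 s → 12.46 hours.

12.46 hours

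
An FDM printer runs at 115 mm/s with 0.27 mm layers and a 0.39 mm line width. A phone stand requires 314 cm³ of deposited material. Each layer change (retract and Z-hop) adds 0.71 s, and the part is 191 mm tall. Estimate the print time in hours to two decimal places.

7.34 hours

Extrusion cross-section = 0.27 × 0.39, so 0.1053 mm².
Toolpath length = 314 cm³ / 0.1053 mm² = 314000 / 0.1053 = 2981956.3 mm.
Print-move time: 2981956.3 / 115 → 25930.1 s.
Layer count = ceil(191 / 0.27) = 708.
Z-hop total: 708 × 0.71 → 502.68 s.
Total = 25930.1 + 502.68 = 26432.78 s = 7.34 hours.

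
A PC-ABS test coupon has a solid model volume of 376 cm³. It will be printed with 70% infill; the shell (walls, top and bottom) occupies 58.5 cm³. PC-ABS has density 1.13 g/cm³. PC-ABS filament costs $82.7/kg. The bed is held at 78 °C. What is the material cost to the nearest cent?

Volume inside the shell = 376 − 58.5 = 317.5 cm³.
Infill volume = 0.70 × 317.5, so 222.25 cm³.
Total printed volume: 58.5 + 222.25 → 280.75 cm³.
Mass: 280.75 × 1.13 → 317.2475 g.
Cost = 317.2475 g / 1000 × $82.7/kg = $26.24.

$26.24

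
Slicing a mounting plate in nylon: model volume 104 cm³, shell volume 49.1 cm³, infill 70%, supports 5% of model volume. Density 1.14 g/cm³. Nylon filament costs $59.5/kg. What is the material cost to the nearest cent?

$6.29

Interior volume = 104 − 49.1, so 54.9 cm³.
Infill volume = 0.70 × 54.9, so 38.43 cm³.
Support = 0.05 × 104, so 5.2 cm³.
Deposited volume = 49.1 + 38.43 + 5.2 = 92.73 cm³.
Mass = 92.73 × 1.14 = 105.7122 g.
At $59.5/kg: 105.7122/1000 × 59.5 = $6.29.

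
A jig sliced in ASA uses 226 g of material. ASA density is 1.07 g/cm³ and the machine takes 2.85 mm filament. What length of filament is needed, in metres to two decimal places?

Extruded volume: 226/1.07 = 211.215 cm³ (211215 mm³).
Filament cross-section = π × (2.85/2)² = 6.3794 mm².
L = V/A = 211215/6.3794 = 33108.91 mm → 33.11 m.

33.11 m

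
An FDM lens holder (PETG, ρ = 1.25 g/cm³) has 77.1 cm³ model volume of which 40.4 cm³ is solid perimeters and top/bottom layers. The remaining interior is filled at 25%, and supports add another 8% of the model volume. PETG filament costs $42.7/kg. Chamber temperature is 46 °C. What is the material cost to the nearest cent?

Volume inside the shell = 77.1 − 40.4, so 36.7 cm³.
Infill volume = 0.25 × 36.7 = 9.175 cm³.
Support: 0.08 × 77.1 → 6.168 cm³.
Total printed volume: 40.4 + 9.175 + 6.168 → 55.743 cm³.
Mass: 55.743 × 1.25 → 69.67875 g.
At $42.7/kg: 69.67875/1000 × 42.7 = $2.98.

$2.98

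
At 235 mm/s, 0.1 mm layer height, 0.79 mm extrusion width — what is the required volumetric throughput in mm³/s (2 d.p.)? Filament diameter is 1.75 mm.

18.57

Bead cross-section = 0.1 × 0.79, so 0.079 mm².
Q = v·A = 235 × 0.079 = 18.57 mm³/s.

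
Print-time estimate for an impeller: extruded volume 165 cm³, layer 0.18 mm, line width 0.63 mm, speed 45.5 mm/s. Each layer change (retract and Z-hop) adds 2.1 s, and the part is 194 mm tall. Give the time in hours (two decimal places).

9.51 hours

Line area = 0.18 × 0.63 = 0.1134 mm².
Total extruded path = 165000/0.1134 = 1455026.5 mm.
Print-move time = 1455026.5 / 45.5 = 31978.6 s.
Layers = ⌈194/0.18⌉ = 1078.
Layer-change overhead: 1078 × 2.1 → 2263.8 s.
Total = 31978.6 + 2263.8 = 34242.4 s = 9.51 hours.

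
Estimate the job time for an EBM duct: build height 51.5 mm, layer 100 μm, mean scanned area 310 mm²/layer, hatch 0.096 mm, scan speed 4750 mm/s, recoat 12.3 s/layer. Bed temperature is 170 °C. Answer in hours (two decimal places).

1.86 hours

Number of layers: 51.5 / 0.1 → 515 (rounded up).
Per-layer scan distance = 310 / 0.096 = 3229.2 mm.
Beam time per layer = 3229.2 / 4750, so 0.6798 s.
Layer cycle: 0.6798 + 12.3 → 12.9798 s.
Build time = 515 × 12.9798 = 6684.597 s = 1.86 hours.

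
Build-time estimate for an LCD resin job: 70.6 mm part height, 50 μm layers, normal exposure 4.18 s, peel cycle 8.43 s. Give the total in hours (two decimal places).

4.95 hours

Layers = ⌈70.6/0.05⌉ = 1412.
Each layer takes = 4.18 + 8.43, so 12.61 s.
Build time: 1412 × 12.61 s = 17805.32 s, i.e. 4.95 hours.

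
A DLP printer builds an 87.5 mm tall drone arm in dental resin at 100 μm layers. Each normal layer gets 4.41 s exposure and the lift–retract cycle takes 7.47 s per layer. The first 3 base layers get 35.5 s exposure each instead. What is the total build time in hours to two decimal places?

2.91 hours

Layer count = ceil(87.5 / 0.1) = 875.
Burn-in layers: 3 × (35.5 + 7.47) → 128.91 s.
Remaining layers: 872 × (4.41 + 7.47) → 10359.36 s.
Total = 128.91 + 10359.36 = 10488.27 s = 2.91 hours.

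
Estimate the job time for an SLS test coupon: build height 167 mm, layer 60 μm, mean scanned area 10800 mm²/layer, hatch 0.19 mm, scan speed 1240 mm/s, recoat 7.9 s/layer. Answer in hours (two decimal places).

Number of layers: 167 / 0.06 → 2784 (rounded up).
Scan path per layer = 10800 / 0.19, so 56842.1 mm.
Per-layer scan time = 56842.1 / 1240 = 45.8404 s.
Layer cycle: 45.8404 + 7.9 → 53.7404 s.
2784 layers × 53.7404 s/layer = 149613.2736 s, i.e. 41.56 hours.

41.56 hours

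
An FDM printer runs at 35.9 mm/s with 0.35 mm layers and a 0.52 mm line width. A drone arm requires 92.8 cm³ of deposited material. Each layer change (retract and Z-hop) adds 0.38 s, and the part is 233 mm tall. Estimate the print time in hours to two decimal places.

4.02 hours

Line area: 0.35 × 0.52 → 0.182 mm².
Toolpath length = 92.8 cm³ / 0.182 mm² = 92800 / 0.182 = 509890.1 mm.
Print-move time = 509890.1 / 35.9, so 14203.1 s.
Layer count = ceil(233 / 0.35) = 666.
Layer-change overhead: 666 × 0.38 → 253.08 s.
Total = 14203.1 + 253.08 = 14456.18 s = 4.02 hours.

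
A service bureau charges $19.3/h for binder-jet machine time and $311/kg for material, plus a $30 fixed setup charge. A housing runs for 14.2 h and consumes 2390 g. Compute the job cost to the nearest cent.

$1047.35

Machine-time cost = 19.3 × 14.2 = $274.06.
Material charge: 311 × 2390/1000 → $743.29.
Total = 274.06 + 743.29 + 30 = $1047.35.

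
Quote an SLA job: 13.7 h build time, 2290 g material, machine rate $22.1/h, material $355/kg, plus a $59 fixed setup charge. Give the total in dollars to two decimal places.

$1174.72

Time charge = 22.1 × 13.7 = $302.77.
Feedstock cost = 355 × 2290/1000 = $812.95.
Total = 302.77 + 812.95 + 59 = $1174.72.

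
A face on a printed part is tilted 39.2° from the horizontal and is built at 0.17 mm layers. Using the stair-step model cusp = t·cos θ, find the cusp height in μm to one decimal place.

h_c = t·cos θ = 0.17 × 0.7749 = 0.131733 mm (131.7 μm).

131.7 μm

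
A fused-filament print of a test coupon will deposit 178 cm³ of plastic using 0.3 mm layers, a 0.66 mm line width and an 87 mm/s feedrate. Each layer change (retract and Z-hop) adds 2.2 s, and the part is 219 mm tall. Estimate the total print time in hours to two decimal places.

3.32 hours

Extrusion cross-section = 0.3 × 0.66, so 0.198 mm².
Path length: 178000 mm³ / 0.198 mm² → 898989.9 mm.
Extrusion time = 898989.9 / 87, so 10333.2 s.
Layer count = ceil(219 / 0.3) = 730.
Layer-change overhead = 730 × 2.2 = 1606 s.
Total = 10333.2 + 1606 = 11939.2 s = 3.32 hours.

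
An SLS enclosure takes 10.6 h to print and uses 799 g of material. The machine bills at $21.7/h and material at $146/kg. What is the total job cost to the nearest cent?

Time charge = 21.7 × 10.6 = $230.02.
Material cost = 146 × 799/1000, so $116.654.
Job cost: 230.02 + 116.654 = 346.674 ≈ $346.67.

$346.67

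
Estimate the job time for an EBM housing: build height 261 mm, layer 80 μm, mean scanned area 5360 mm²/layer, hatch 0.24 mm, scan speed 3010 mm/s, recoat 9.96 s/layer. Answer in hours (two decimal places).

Layers = ⌈261/0.08⌉ = 3263.
Hatch length per layer = 5360 / 0.24, so 22333.3 mm.
Beam time per layer = 22333.3 / 3010, so 7.4197 s.
Per-layer time = 7.4197 + 9.96 = 17.3797 s.
3263 layers × 17.3797 s/layer = 56709.9611 s, i.e. 15.75 hours.

15.75 hours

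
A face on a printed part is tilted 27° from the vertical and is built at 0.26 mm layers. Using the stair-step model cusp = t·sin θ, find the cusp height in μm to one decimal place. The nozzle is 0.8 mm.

118.0 μm

Cusp = layer height × sin(27°) = 0.26 × 0.4540 = 0.11804 mm = 118.0 μm.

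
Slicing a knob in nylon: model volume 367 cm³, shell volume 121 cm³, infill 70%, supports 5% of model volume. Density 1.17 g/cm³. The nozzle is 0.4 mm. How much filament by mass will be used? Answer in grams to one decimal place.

364.5 g

Volume inside the shell: 367 − 121 → 246 cm³.
Infill deposited = 0.70 × 246 = 172.2 cm³.
Support: 0.05 × 367 → 18.35 cm³.
Total printed volume = 121 + 172.2 + 18.35 = 311.55 cm³.
Mass = 311.55 × 1.17 = 364.5135 g.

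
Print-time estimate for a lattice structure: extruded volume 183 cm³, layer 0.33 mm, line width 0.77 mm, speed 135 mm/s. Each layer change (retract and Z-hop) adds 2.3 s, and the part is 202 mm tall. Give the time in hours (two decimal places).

Bead cross-section: 0.33 × 0.77 → 0.2541 mm².
Path length: 183000 mm³ / 0.2541 mm² → 720188.9 mm.
Print-move time: 720188.9 / 135 → 5334.7 s.
Layers = ⌈202/0.33⌉ = 613.
Non-print overhead = 613 × 2.3 = 1409.9 s.
Altogether 5334.7 + 1409.9 = 6744.6 s, i.e. 1.87 hours.

1.87 hours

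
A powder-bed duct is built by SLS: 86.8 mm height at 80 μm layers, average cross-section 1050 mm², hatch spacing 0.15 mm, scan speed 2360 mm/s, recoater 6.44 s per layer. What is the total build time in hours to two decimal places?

Number of layers: 86.8 / 0.08 → 1085 (rounded up).
Hatch length per layer = 1050 / 0.15, so 7000 mm.
Scan time per layer = 7000 / 2360, so 2.9661 s.
Time per layer: 2.9661 + 6.44 → 9.4061 s.
Build time = 1085 × 9.4061 = 10205.6185 s = 2.83 hours.

2.83 hours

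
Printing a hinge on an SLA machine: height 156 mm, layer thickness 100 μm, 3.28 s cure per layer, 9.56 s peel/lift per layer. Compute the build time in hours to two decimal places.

Layers = ⌈156/0.1⌉ = 1560.
Each layer takes = 3.28 + 9.56, so 12.84 s.
Total = 1560 × 12.84 = 20030.4 s = 5.56 hours.

5.56 hours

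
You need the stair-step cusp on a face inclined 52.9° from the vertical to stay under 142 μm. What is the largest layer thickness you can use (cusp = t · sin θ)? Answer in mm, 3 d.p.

Layer height = cusp / sin(52.9°) = 0.142 / 0.7976 = 0.178 mm.

0.178 mm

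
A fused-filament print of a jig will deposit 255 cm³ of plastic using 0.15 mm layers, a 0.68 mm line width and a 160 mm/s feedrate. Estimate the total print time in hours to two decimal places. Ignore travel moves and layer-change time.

4.34 hours

Line area = 0.15 × 0.68, so 0.102 mm².
Total extruded path = 255000/0.102 = 2500000 mm.
Time extruding = 2500000 / 160, so 15625 s.
That's 15625 s → 4.34 hours.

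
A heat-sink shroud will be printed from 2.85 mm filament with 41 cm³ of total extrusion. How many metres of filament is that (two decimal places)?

6.43 m

Cross-section of 2.85 mm filament: π·(2.85/2)² = 6.3794 mm².
L = 41000 mm³ / 6.3794 mm² = 6426.94 mm, i.e. 6.43 m.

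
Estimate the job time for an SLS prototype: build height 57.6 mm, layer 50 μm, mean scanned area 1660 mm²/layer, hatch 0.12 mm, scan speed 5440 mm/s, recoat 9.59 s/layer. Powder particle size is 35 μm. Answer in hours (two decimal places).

3.88 hours

Layers = ⌈57.6/0.05⌉ = 1152.
Hatch length per layer: 1660 / 0.12 → 13833.3 mm.
Scan time per layer: 13833.3 / 5440 → 2.5429 s.
Layer cycle: 2.5429 + 9.59 → 12.1329 s.
1152 layers × 12.1329 s/layer = 13977.1008 s, i.e. 3.88 hours.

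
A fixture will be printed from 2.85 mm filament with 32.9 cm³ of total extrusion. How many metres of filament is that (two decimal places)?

A = π r² = π × 1.425² = 6.3794 mm².
L = 32900 mm³ / 6.3794 mm² = 5157.22 mm, i.e. 5.16 m.

5.16 m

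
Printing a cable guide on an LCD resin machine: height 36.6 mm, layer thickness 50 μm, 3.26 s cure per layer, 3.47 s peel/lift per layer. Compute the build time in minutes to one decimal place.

82.1 minutes

Layers = ⌈36.6/0.05⌉ = 732.
Per-layer time: 3.26 + 3.47 → 6.73 s.
Total = 732 × 6.73 = 4926.36 s = 82.1 minutes.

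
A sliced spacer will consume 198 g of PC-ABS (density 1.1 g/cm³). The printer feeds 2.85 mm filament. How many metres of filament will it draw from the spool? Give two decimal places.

28.22 m

Extruded volume: 198/1.1 = 180 cm³ (180000 mm³).
A = π r² = π × 1.425² = 6.3794 mm².
L = V/A = 180000/6.3794 = 28215.82 mm → 28.22 m.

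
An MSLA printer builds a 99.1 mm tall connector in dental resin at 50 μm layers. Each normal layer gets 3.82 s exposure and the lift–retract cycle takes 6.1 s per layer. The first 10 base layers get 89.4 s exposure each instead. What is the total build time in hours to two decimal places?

5.70 hours

Number of layers: 99.1 / 0.05 → 1982 (rounded up).
Burn-in layers = 10 × (89.4 + 6.1) = 955 s.
Normal layers = 1972 × (3.82 + 6.1), so 19562.24 s.
Sum: 955 + 19562.24 = 20517.24 s → 5.70 hours.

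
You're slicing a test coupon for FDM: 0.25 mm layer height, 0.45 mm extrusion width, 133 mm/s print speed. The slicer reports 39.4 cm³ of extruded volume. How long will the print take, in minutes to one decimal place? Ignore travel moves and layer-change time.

43.9 minutes

Line area = 0.25 × 0.45 = 0.1125 mm².
Toolpath length = 39.4 cm³ / 0.1125 mm² = 39400 / 0.1125 = 350222.2 mm.
Print-move time = 350222.2 / 133 = 2633.2 s.
In the requested units: 2633.2 s = 43.9 minutes.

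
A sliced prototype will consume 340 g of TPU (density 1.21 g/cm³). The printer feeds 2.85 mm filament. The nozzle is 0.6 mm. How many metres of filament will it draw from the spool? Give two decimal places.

44.05 m

Volume = 340 g / 1.21 g·cm⁻³ = 280.9917 cm³ = 280991.7 mm³.
Filament cross-section = π × (2.85/2)² = 6.3794 mm².
L = V/A = 280991.7/6.3794 = 44046.73 mm → 44.05 m.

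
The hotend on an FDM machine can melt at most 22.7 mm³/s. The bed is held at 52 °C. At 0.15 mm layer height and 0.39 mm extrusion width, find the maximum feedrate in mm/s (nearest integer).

388 mm/s

Bead cross-section = 0.15 × 0.39, so 0.0585 mm².
Max speed = 22.7 / 0.0585 = 388.03 ≈ 388 mm/s.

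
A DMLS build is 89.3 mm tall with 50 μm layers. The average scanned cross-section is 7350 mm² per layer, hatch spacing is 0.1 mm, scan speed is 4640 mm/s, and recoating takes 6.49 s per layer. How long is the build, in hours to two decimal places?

Layers = ⌈89.3/0.05⌉ = 1786.
Per-layer scan distance: 7350 / 0.1 → 73500 mm.
Laser time per layer: 73500 / 4640 → 15.8405 s.
Time per layer = 15.8405 + 6.49, so 22.3305 s.
Build time = 1786 × 22.3305 = 39882.273 s = 11.08 hours.

11.08 hours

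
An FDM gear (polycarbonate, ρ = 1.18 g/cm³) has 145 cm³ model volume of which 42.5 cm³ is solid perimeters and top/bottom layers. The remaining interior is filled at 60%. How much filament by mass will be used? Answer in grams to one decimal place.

122.7 g

Infill region: 145 − 42.5 → 102.5 cm³.
Infill volume: 0.60 × 102.5 → 61.5 cm³.
Total printed volume: 42.5 + 61.5 → 104 cm³.
Mass = 104 × 1.18, so 122.72 g.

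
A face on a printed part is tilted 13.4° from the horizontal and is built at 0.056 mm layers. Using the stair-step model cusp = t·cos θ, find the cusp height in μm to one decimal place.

54.5 μm

Cusp = layer height × cos(13.4°) = 0.056 × 0.9728 = 0.054477 mm = 54.5 μm.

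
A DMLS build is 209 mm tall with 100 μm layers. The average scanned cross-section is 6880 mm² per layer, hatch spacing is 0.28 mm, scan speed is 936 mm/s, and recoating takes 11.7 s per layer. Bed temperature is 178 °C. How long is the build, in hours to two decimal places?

Number of layers: 209 / 0.1 → 2090 (rounded up).
Per-layer scan distance: 6880 / 0.28 → 24571.4 mm.
Per-layer scan time = 24571.4 / 936 = 26.2515 s.
Layer cycle = 26.2515 + 11.7, so 37.9515 s.
Build time = 2090 × 37.9515 = 79318.635 s = 22.03 hours.

22.03 hours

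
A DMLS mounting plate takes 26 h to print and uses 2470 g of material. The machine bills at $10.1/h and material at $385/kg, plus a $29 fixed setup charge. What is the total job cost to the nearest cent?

Time charge = 10.1 × 26 = $262.60.
Feedstock cost = 385 × 2470/1000 = $950.95.
Total = 262.60 + 950.95 + 29 = $1242.55.

$1242.55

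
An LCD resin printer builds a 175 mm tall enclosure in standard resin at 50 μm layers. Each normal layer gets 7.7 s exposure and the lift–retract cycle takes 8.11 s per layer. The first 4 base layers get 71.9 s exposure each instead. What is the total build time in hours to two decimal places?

15.44 hours

Layer count = ceil(175 / 0.05) = 3500.
Base layers = 4 × (71.9 + 8.11) = 320.04 s.
Remaining layers: 3496 × (7.7 + 8.11) → 55271.76 s.
Total = 320.04 + 55271.76 = 55591.8 s = 15.44 hours.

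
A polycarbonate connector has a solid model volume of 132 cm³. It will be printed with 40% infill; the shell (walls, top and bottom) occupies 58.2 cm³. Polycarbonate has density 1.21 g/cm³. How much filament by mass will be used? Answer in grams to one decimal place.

106.1 g

Interior volume = 132 − 58.2, so 73.8 cm³.
Infill volume: 0.40 × 73.8 → 29.52 cm³.
Total printed volume = 58.2 + 29.52, so 87.72 cm³.
Mass: 87.72 × 1.21 → 106.1412 g.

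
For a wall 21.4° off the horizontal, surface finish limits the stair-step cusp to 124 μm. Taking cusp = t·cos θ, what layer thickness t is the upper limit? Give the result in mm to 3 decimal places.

0.133 mm

t = h_c / cos θ = 0.124 / 0.9311 = 0.133 mm.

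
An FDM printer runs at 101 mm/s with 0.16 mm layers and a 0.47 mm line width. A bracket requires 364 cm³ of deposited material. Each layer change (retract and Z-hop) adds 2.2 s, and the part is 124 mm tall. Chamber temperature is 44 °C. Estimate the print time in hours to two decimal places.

13.79 hours

Bead cross-section: 0.16 × 0.47 → 0.0752 mm².
Total extruded path = 364000/0.0752 = 4840425.5 mm.
Print-move time = 4840425.5 / 101, so 47925 s.
Number of layers: 124 / 0.16 → 775 (rounded up).
Z-hop total = 775 × 2.2, so 1705 s.
Total = 47925 + 1705 = 49630 s = 13.79 hours.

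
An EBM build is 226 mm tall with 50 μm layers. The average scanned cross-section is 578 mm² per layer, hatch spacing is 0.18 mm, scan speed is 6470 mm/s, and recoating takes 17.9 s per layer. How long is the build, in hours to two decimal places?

Layer count = ceil(226 / 0.05) = 4520.
Scan path per layer = 578 / 0.18, so 3211.1 mm.
Scan time per layer: 3211.1 / 6470 → 0.4963 s.
Layer cycle = 0.4963 + 17.9 = 18.3963 s.
Total: 4520 × 18.3963 s = 83151.276 s → 23.10 hours.

23.10 hours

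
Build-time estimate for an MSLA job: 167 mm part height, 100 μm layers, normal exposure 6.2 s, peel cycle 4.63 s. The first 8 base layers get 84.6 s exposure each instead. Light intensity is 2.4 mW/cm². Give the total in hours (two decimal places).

Layer count = ceil(167 / 0.1) = 1670.
Base layers: 8 × (84.6 + 4.63) → 713.84 s.
Regular layers = 1662 × (6.2 + 4.63), so 17999.46 s.
Total = 713.84 + 17999.46 = 18713.3 s = 5.20 hours.

5.20 hours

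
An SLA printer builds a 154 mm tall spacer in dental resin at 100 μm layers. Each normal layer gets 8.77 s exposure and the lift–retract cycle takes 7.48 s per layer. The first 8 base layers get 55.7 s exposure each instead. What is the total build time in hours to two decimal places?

Number of layers: 154 / 0.1 → 1540 (rounded up).
Bottom layers = 8 × (55.7 + 7.48), so 505.44 s.
Normal layers: 1532 × (8.77 + 7.48) → 24895 s.
Total = 505.44 + 24895 = 25400.44 s = 7.06 hours.

7.06 hours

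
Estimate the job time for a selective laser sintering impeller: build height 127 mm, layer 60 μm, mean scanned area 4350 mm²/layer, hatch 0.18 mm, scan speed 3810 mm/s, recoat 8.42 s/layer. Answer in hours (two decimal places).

Layers = ⌈127/0.06⌉ = 2117.
Scan path per layer = 4350 / 0.18, so 24166.7 mm.
Laser time per layer = 24166.7 / 3810, so 6.343 s.
Layer cycle = 6.343 + 8.42 = 14.763 s.
2117 layers × 14.763 s/layer = 31253.271 s, i.e. 8.68 hours.

8.68 hours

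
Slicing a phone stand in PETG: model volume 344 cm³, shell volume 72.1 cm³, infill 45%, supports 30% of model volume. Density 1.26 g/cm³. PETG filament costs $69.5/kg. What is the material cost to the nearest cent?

Infill region: 344 − 72.1 → 271.9 cm³.
Deposited infill: 0.45 × 271.9 → 122.355 cm³.
Support = 0.30 × 344 = 103.2 cm³.
Total printed volume: 72.1 + 122.355 + 103.2 → 297.655 cm³.
Mass = 297.655 × 1.26 = 375.0453 g.
Cost = 375.0453 g / 1000 × $69.5/kg = $26.07.

$26.07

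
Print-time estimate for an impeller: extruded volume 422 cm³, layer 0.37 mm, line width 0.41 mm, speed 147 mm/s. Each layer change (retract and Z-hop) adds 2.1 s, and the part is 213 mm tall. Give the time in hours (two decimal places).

5.59 hours

Extrusion cross-section: 0.37 × 0.41 → 0.1517 mm².
Path length: 422000 mm³ / 0.1517 mm² → 2781806.2 mm.
Extrusion time: 2781806.2 / 147 → 18923.9 s.
Layer count = ceil(213 / 0.37) = 576.
Z-hop total: 576 × 2.1 → 1209.6 s.
Total = 18923.9 + 1209.6 = 20133.5 s = 5.59 hours.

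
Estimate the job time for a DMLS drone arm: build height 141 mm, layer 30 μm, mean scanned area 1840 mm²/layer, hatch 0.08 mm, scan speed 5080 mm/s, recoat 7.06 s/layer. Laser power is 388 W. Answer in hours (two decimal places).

Layers = ⌈141/0.03⌉ = 4700.
Hatch length per layer = 1840 / 0.08, so 23000 mm.
Laser time per layer = 23000 / 5080, so 4.5276 s.
Layer cycle: 4.5276 + 7.06 → 11.5876 s.
Total: 4700 × 11.5876 s = 54461.72 s → 15.13 hours.

15.13 hours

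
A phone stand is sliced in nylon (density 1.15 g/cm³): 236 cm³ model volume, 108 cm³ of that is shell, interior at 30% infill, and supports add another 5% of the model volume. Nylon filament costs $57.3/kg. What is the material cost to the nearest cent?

Interior volume: 236 − 108 → 128 cm³.
Infill volume = 0.30 × 128 = 38.4 cm³.
Support = 0.05 × 236, so 11.8 cm³.
Total printed volume: 108 + 38.4 + 11.8 → 158.2 cm³.
Mass: 158.2 × 1.15 → 181.93 g.
At $57.3/kg: 181.93/1000 × 57.3 = $10.42.

$10.42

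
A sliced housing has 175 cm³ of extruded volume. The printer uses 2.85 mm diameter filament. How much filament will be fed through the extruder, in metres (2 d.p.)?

27.43 m

A = π r² = π × 1.425² = 6.3794 mm².
Length = 175 cm³ / 6.3794 mm² = 175000 / 6.3794 = 27432.05 mm = 27.43 m.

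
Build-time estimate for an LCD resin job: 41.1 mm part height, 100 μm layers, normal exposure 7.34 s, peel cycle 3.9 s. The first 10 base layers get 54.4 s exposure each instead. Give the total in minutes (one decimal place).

Layers = ⌈41.1/0.1⌉ = 411.
Burn-in layers: 10 × (54.4 + 3.9) → 583 s.
Regular layers = 401 × (7.34 + 3.9) = 4507.24 s.
Total = 583 + 4507.24 = 5090.24 s = 84.8 minutes.

84.8 minutes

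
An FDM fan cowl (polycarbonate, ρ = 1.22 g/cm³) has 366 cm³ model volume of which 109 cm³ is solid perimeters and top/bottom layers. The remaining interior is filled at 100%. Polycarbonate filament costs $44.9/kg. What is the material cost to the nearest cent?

$20.05

Infill region: 366 − 109 → 257 cm³.
Deposited infill = 1.00 × 257, so 257 cm³.
Total printed volume: 109 + 257 → 366 cm³.
Mass = 366 × 1.22 = 446.52 g.
At $44.9/kg: 446.52/1000 × 44.9 = $20.05.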